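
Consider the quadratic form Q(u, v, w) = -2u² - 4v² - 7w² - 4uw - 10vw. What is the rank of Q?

3

Write A = [[-2, 0, -2], [0, -4, -5], [-2, -5, -7]].
Symmetric row and column elimination reduces A to a congruent diagonal form with pivots -2, -4, 5/4.
That gives 1 positive, 2 negative pivots.
The rank is the number of nonzero pivots: 3.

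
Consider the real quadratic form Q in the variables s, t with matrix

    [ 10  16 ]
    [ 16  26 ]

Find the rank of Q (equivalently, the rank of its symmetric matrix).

Applying the same elementary operations to the rows and columns of A produces a congruent diagonal matrix with entries 10, 2/5.
So there are 2 positive pivots.
The rank is the number of nonzero pivots: 2.

2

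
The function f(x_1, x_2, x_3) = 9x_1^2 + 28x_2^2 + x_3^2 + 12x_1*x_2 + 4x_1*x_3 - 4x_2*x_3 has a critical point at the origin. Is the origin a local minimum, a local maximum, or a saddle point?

The Hessian at the origin is H = [[18, 12, 4], [12, 56, -4], [4, -4, 2]].
Applying the same elementary operations to the rows and columns of H produces a congruent diagonal matrix with entries 18, 48, 5/27.
Counting signs: 3 positive.
H is positive definite, so the origin is a strict local minimum.

local minimum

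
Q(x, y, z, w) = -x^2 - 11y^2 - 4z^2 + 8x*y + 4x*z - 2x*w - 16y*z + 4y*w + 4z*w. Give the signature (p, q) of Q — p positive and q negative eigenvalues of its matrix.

The symmetric matrix is A = [[-1, 4, 2, -1], [4, -11, -8, 2], [2, -8, -4, 2], [-1, 2, 2, 0]].
Applying the same elementary operations to the rows and columns of A produces a congruent diagonal matrix with entries -1, 5, 0, 1/5.
That gives 2 positive, 1 negative, 1 zero pivots.

(2, 1)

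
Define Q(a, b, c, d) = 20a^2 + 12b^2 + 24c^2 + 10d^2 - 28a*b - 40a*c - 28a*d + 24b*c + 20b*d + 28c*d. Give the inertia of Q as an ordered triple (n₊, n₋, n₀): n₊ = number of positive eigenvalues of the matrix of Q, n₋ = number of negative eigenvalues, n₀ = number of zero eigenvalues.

(4, 0, 0)

The symmetric matrix is A = [[20, -14, -20, -14], [-14, 12, 12, 10], [-20, 12, 24, 14], [-14, 10, 14, 10]].
Symmetric row and column elimination reduces A to a congruent diagonal form with pivots 20, 11/5, 24/11, 1/6.
So there are 4 positive pivots.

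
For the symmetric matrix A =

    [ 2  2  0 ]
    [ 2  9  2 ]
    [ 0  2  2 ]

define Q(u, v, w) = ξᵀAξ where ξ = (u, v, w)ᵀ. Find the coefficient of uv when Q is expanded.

The coefficient of uv is A[1,2] + A[2,1] = 2·2 = 4.

4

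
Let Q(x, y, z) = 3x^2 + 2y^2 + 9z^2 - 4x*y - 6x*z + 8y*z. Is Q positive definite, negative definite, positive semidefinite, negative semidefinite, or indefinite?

The symmetric matrix is A = [[3, -2, -3], [-2, 2, 4], [-3, 4, 9]].
Congruent diagonalization of A (simultaneous row and column reduction) yields pivots 3, 2/3, 0.
That gives 2 positive, 1 zero pivots.
Hence Q is positive semidefinite.

positive semidefinite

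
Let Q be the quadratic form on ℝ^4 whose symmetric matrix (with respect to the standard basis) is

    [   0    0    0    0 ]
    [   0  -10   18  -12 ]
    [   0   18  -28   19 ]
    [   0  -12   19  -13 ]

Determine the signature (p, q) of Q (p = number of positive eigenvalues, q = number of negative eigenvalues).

Congruent diagonalization of A (simultaneous row and column reduction) yields pivots 0, -10, 22/5, -3/22.
Counting signs: 1 positive, 2 negative, 1 zero.

(1, 2)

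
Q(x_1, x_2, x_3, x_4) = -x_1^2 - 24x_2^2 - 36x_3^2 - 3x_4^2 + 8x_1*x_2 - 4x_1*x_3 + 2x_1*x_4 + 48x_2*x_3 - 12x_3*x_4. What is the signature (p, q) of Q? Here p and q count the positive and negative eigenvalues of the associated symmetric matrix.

(0, 2)

Write A = [[-1, 4, -2, 1], [4, -24, 24, 0], [-2, 24, -36, -6], [1, 0, -6, -3]].
Applying the same elementary operations to the rows and columns of A produces a congruent diagonal matrix with entries -1, -8, 0, 0.
So there are 2 negative, 2 zero pivots.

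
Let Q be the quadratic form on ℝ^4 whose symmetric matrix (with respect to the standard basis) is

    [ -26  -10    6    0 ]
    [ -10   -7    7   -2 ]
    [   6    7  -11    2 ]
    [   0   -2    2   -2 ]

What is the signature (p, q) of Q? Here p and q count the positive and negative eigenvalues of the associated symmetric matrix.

An LDLᵀ factorisation of A has diagonal entries -26, -41/13, -108/41, -10/27.
So there are 4 negative pivots.

(0, 4)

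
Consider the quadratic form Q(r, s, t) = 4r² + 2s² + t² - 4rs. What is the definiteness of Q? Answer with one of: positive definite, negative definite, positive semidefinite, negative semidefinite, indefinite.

positive definite

The associated matrix is A = [[4, -2, 0], [-2, 2, 0], [0, 0, 1]].
An LDLᵀ factorisation of A has diagonal entries 4, 1, 1.
So there are 3 positive pivots.
Hence Q is positive definite.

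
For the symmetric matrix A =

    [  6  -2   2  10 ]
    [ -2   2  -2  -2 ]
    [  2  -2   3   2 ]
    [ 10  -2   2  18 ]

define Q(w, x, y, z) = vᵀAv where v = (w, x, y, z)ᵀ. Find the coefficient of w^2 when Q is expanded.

6

The coefficient of w^2 is the diagonal entry A[1,1] = 6.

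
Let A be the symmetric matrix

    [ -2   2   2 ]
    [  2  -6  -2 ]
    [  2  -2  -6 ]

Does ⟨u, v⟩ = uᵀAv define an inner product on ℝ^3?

no

Leading principal minors: Δ_1 = -2, Δ_2 = 8, Δ_3 = -32.
The signs alternate starting with Δ_1 < 0, so by Sylvester's criterion Q is negative definite.
⟨·,·⟩ is an inner product exactly when A is positive definite.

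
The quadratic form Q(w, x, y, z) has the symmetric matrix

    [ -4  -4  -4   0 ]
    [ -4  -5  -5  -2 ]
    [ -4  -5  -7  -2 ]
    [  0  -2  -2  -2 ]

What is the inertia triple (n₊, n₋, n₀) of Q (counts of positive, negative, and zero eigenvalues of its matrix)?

(1, 3, 0)

Applying the same elementary operations to the rows and columns of A produces a congruent diagonal matrix with entries -4, -1, -2, 2.
Counting signs: 1 positive, 3 negative.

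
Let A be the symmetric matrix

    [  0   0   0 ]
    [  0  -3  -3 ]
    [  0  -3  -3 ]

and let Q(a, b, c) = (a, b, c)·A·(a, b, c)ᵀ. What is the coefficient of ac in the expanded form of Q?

The coefficient of ac is A[1,3] + A[3,1] = 2·0 = 0.

0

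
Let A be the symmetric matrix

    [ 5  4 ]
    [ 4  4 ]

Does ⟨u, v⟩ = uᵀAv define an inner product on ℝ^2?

Leading principal minors: Δ_1 = 5, Δ_2 = 4.
All leading principal minors are positive, so by Sylvester's criterion Q is positive definite.
⟨·,·⟩ is an inner product exactly when A is positive definite.

yes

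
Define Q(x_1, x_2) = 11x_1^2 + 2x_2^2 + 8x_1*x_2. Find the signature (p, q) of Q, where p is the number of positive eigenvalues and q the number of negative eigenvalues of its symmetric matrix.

(2, 0)

Write A = [[11, 4], [4, 2]].
Applying the same elementary operations to the rows and columns of A produces a congruent diagonal matrix with entries 11, 6/11.
Counting signs: 2 positive.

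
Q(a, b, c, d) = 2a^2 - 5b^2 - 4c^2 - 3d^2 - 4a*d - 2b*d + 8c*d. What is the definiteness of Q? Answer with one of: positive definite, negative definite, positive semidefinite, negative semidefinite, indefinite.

indefinite

Write A = [[2, 0, 0, -2], [0, -5, 0, -1], [0, 0, -4, 4], [-2, -1, 4, -3]].
Symmetric row and column elimination reduces A to a congruent diagonal form with pivots 2, -5, -4, -4/5.
That gives 1 positive, 3 negative pivots.
Hence Q is indefinite.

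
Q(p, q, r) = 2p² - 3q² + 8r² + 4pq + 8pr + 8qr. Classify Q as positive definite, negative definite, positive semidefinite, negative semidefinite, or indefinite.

indefinite

The associated matrix is A = [[2, 2, 4], [2, -3, 4], [4, 4, 8]].
Applying the same elementary operations to the rows and columns of A produces a congruent diagonal matrix with entries 2, -5, 0.
Counting signs: 1 positive, 1 negative, 1 zero.
Hence Q is indefinite.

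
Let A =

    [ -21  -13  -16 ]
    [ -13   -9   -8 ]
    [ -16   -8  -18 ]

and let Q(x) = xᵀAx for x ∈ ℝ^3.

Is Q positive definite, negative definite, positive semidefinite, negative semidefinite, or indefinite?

Leading principal minors: Δ_1 = -21, Δ_2 = 20, Δ_3 = -40.
The signs alternate starting with Δ_1 < 0, so by Sylvester's criterion Q is negative definite.

negative definite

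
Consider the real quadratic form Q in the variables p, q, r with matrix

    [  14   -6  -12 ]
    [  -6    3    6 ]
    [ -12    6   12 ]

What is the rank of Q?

Applying the same elementary operations to the rows and columns of A produces a congruent diagonal matrix with entries 14, 3/7, 0.
So there are 2 positive, 1 zero pivots.
The rank is the number of nonzero pivots: 2.

2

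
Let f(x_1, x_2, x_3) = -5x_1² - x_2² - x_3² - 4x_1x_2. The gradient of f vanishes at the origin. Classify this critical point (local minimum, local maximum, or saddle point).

The Hessian at the origin is H = [[-10, -4, 0], [-4, -2, 0], [0, 0, -2]].
Symmetric row and column elimination reduces H to a congruent diagonal form with pivots -10, -2/5, -2.
Counting signs: 3 negative.
H is negative definite, so the origin is a strict local maximum.

local maximum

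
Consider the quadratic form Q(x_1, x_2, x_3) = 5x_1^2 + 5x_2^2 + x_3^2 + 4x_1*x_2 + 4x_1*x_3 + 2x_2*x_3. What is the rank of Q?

The symmetric matrix is A = [[5, 2, 2], [2, 5, 1], [2, 1, 1]].
Row-reducing A symmetrically gives the diagonal entries 5, 21/5, 4/21.
So there are 3 positive pivots.
The rank is the number of nonzero pivots: 3.

3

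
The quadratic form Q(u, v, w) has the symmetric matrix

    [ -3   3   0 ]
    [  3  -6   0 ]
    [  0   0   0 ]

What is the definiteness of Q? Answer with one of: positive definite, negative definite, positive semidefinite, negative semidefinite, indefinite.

negative semidefinite

Symmetric row and column elimination reduces A to a congruent diagonal form with pivots -3, -3, 0.
That gives 2 negative, 1 zero pivots.
Hence Q is negative semidefinite.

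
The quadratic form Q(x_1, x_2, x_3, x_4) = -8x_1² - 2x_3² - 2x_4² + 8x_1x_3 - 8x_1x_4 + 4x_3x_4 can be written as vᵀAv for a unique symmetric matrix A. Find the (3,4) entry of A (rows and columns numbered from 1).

2

The coefficient of x_3·x_4 in Q is 4. For a symmetric A this equals A[3,4] + A[4,3] = 2·A[3,4].
So A[3,4] = 4/2 = 2.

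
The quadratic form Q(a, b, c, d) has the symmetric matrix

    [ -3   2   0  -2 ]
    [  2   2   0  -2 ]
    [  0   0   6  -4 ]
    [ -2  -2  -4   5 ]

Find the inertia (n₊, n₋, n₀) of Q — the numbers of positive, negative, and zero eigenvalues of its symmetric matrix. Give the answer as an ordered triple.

Symmetric row and column elimination reduces A to a congruent diagonal form with pivots -3, 10/3, 6, 1/3.
So there are 3 positive, 1 negative pivots.

(3, 1, 0)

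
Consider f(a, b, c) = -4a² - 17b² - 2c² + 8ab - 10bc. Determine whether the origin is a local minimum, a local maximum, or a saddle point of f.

local maximum

The Hessian at the origin is H = [[-8, 8, 0], [8, -34, -10], [0, -10, -4]].
Applying the same elementary operations to the rows and columns of H produces a congruent diagonal matrix with entries -8, -26, -2/13.
Counting signs: 3 negative.
H is negative definite, so the origin is a strict local maximum.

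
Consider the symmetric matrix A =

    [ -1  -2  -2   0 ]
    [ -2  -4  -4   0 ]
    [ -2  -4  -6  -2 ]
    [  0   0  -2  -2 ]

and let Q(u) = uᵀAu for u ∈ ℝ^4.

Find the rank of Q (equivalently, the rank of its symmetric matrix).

Applying the same elementary operations to the rows and columns of A produces a congruent diagonal matrix with entries -1, 0, -2, 0.
Counting signs: 2 negative, 2 zero.
The rank is the number of nonzero pivots: 2.

2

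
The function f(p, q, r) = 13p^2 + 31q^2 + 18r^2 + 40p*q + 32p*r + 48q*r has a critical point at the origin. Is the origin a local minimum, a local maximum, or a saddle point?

saddle point

The Hessian at the origin is H = [[26, 40, 32], [40, 62, 48], [32, 48, 36]].
Symmetric row and column elimination reduces H to a congruent diagonal form with pivots 26, 6/13, -20/3.
So there are 2 positive, 1 negative pivots.
H is indefinite, so the origin is a saddle point.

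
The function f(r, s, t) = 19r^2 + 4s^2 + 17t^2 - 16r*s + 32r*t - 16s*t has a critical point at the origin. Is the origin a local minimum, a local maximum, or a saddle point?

local minimum

The Hessian at the origin is H = [[38, -16, 32], [-16, 8, -16], [32, -16, 34]].
An LDLᵀ factorisation of H has diagonal entries 38, 24/19, 2.
Counting signs: 3 positive.
H is positive definite, so the origin is a strict local minimum.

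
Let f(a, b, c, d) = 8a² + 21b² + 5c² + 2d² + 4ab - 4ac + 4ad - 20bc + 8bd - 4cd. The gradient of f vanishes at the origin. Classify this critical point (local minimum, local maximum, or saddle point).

local minimum

The Hessian at the origin is H = [[16, 4, -4, 4], [4, 42, -20, 8], [-4, -20, 10, -4], [4, 8, -4, 4]].
Row-reducing H symmetrically gives the diagonal entries 16, 41, 8/41, 3/2.
Counting signs: 4 positive.
H is positive definite, so the origin is a strict local minimum.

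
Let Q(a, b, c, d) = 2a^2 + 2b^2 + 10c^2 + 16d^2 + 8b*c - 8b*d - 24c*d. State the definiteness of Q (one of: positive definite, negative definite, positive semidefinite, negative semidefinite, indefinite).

The associated matrix is A = [[2, 0, 0, 0], [0, 2, 4, -4], [0, 4, 10, -12], [0, -4, -12, 16]].
Congruent diagonalization of A (simultaneous row and column reduction) yields pivots 2, 2, 2, 0.
So there are 3 positive, 1 zero pivots.
Hence Q is positive semidefinite.

positive semidefinite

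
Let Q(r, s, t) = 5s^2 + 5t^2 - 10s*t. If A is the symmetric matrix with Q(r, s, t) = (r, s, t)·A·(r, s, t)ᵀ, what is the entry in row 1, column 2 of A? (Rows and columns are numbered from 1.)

The coefficient of r·s in Q is 0. For a symmetric A this equals A[1,2] + A[2,1] = 2·A[1,2].
So A[1,2] = 0/2 = 0.

0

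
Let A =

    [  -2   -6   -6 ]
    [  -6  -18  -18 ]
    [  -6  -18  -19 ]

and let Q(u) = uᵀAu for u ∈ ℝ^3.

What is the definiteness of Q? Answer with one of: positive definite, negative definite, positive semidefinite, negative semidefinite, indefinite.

Row-reducing A symmetrically gives the diagonal entries -2, 0, -1.
Counting signs: 2 negative, 1 zero.
Hence Q is negative semidefinite.

negative semidefinite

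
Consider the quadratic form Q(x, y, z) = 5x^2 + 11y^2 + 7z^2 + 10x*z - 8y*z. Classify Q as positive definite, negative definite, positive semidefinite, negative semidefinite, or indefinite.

positive definite

The symmetric matrix is A = [[5, 0, 5], [0, 11, -4], [5, -4, 7]].
Congruent diagonalization of A (simultaneous row and column reduction) yields pivots 5, 11, 6/11.
Counting signs: 3 positive.
Hence Q is positive definite.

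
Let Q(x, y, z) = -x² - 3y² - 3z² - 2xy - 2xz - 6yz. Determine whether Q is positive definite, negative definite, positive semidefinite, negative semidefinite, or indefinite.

negative semidefinite

The symmetric matrix is A = [[-1, -1, -1], [-1, -3, -3], [-1, -3, -3]].
Applying the same elementary operations to the rows and columns of A produces a congruent diagonal matrix with entries -1, -2, 0.
That gives 2 negative, 1 zero pivots.
Hence Q is negative semidefinite.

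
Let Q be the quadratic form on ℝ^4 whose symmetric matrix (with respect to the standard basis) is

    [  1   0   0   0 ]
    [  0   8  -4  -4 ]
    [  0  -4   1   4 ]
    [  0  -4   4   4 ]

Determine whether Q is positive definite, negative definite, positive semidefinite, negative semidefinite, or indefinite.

Row-reducing A symmetrically gives the diagonal entries 1, 8, -1, 6.
So there are 3 positive, 1 negative pivots.
Hence Q is indefinite.

indefinite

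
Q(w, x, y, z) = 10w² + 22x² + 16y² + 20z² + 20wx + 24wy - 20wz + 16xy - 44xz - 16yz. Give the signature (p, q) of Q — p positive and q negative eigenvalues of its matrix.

Write A = [[10, 10, 12, -10], [10, 22, 8, -22], [12, 8, 16, -8], [-10, -22, -8, 20]].
Congruent diagonalization of A (simultaneous row and column reduction) yields pivots 10, 12, 4/15, -2.
Counting signs: 3 positive, 1 negative.

(3, 1)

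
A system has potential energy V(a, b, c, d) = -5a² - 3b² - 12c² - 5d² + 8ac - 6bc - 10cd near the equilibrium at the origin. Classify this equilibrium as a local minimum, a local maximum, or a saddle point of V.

local maximum

The Hessian at the origin is H = [[-10, 0, 8, 0], [0, -6, -6, 0], [8, -6, -24, -10], [0, 0, -10, -10]].
An LDLᵀ factorisation of H has diagonal entries -10, -6, -58/5, -40/29.
Counting signs: 4 negative.
H is negative definite, so the origin is a strict local maximum.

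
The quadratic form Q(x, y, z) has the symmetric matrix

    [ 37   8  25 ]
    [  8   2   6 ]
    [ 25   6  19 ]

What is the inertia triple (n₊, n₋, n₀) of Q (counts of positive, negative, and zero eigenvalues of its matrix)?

(3, 0, 0)

Symmetric row and column elimination reduces A to a congruent diagonal form with pivots 37, 10/37, 4/5.
Counting signs: 3 positive.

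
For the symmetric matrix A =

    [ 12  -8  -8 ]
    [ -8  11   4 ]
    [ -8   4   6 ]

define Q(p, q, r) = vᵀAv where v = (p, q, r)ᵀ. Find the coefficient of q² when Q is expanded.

The coefficient of q² is the diagonal entry A[2,2] = 11.

11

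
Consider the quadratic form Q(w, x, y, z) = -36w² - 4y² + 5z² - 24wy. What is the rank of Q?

The symmetric matrix is A = [[-36, 0, -12, 0], [0, 0, 0, 0], [-12, 0, -4, 0], [0, 0, 0, 5]].
Symmetric row and column elimination reduces A to a congruent diagonal form with pivots -36, 0, 0, 5.
That gives 1 positive, 1 negative, 2 zero pivots.
The rank is the number of nonzero pivots: 2.

2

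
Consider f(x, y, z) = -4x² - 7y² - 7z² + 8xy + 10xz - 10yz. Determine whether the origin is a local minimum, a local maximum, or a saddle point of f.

local maximum

The Hessian at the origin is H = [[-8, 8, 10], [8, -14, -10], [10, -10, -14]].
Applying the same elementary operations to the rows and columns of H produces a congruent diagonal matrix with entries -8, -6, -3/2.
Counting signs: 3 negative.
H is negative definite, so the origin is a strict local maximum.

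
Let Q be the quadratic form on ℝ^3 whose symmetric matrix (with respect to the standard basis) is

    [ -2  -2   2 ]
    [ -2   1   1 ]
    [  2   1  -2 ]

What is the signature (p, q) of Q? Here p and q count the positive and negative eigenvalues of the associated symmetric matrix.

(1, 2)

Row-reducing A symmetrically gives the diagonal entries -2, 3, -1/3.
Counting signs: 1 positive, 2 negative.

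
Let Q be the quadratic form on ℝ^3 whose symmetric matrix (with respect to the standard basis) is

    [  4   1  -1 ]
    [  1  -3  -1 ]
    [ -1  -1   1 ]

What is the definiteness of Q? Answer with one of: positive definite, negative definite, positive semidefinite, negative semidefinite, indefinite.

indefinite

Symmetric row and column elimination reduces A to a congruent diagonal form with pivots 4, -13/4, 12/13.
That gives 2 positive, 1 negative pivots.
Hence Q is indefinite.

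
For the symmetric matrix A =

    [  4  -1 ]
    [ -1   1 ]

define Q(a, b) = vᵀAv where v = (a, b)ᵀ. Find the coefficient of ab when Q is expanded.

-2

The coefficient of ab is A[1,2] + A[2,1] = 2·(-1) = -2.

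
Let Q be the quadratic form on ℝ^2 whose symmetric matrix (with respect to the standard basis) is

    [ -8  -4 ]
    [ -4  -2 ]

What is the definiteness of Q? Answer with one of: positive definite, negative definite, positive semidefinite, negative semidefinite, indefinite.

negative semidefinite

For the 2×2 matrix [[-8, -4], [-4, -2]]: det = -8·-2 − (-4)² = 0, trace = -10.
det = 0 so one eigenvalue is zero; the form is semidefinite with the sign of the trace.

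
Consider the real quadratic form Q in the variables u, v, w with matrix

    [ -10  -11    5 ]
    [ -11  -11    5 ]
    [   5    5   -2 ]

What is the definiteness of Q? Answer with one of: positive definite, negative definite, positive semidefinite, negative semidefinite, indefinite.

indefinite

Applying the same elementary operations to the rows and columns of A produces a congruent diagonal matrix with entries -10, 11/10, 3/11.
So there are 2 positive, 1 negative pivots.
Hence Q is indefinite.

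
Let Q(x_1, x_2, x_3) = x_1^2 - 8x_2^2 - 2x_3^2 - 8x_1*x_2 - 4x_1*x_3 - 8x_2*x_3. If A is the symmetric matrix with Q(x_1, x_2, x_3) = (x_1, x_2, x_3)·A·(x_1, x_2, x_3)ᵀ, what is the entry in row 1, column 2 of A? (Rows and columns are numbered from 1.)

The coefficient of x_1·x_2 in Q is -8. For a symmetric A this equals A[1,2] + A[2,1] = 2·A[1,2].
So A[1,2] = -8/2 = -4.

-4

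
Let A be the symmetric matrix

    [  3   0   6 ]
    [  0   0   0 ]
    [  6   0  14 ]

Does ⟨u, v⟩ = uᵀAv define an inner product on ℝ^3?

no

Applying the same elementary operations to the rows and columns of A produces a congruent diagonal matrix with entries 3, 0, 2.
So there are 2 positive, 1 zero pivots.
Hence Q is positive semidefinite.
⟨·,·⟩ is an inner product exactly when A is positive definite.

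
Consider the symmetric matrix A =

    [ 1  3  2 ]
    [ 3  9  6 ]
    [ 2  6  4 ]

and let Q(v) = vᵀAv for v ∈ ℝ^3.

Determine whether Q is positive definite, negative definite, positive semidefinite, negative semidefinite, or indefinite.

Row-reducing A symmetrically gives the diagonal entries 1, 0, 0.
So there are 1 positive, 2 zero pivots.
Hence Q is positive semidefinite.

positive semidefinite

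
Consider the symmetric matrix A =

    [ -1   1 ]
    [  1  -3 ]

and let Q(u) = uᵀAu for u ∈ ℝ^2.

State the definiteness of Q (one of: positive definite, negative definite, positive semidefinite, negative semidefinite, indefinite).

negative definite

Leading principal minors: Δ_1 = -1, Δ_2 = 2.
The signs alternate starting with Δ_1 < 0, so by Sylvester's criterion Q is negative definite.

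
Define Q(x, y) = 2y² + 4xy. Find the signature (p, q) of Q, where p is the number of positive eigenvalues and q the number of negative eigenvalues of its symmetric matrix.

The symmetric matrix is A = [[0, 2], [2, 2]].
By Sylvester's law of inertia any congruent diagonalization of A has 1 positive, 1 negative and 0 zero entries.

(1, 1)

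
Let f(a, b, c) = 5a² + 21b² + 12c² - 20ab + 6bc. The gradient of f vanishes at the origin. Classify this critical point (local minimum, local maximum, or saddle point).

local minimum

The Hessian at the origin is H = [[10, -20, 0], [-20, 42, 6], [0, 6, 24]].
Congruent diagonalization of H (simultaneous row and column reduction) yields pivots 10, 2, 6.
That gives 3 positive pivots.
H is positive definite, so the origin is a strict local minimum.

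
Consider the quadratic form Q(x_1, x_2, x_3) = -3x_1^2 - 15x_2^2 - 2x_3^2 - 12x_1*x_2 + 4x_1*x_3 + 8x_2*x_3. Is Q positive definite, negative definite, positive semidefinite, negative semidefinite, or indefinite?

Write A = [[-3, -6, 2], [-6, -15, 4], [2, 4, -2]].
An LDLᵀ factorisation of A has diagonal entries -3, -3, -2/3.
So there are 3 negative pivots.
Hence Q is negative definite.

negative definite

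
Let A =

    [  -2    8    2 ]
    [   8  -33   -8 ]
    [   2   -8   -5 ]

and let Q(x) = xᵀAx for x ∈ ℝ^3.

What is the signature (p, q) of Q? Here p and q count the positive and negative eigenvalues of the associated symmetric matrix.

Symmetric row and column elimination reduces A to a congruent diagonal form with pivots -2, -1, -3.
So there are 3 negative pivots.

(0, 3)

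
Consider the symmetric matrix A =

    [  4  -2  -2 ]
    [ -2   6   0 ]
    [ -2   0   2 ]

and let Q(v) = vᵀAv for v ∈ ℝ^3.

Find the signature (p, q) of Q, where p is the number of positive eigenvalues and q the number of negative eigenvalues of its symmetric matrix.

Row-reducing A symmetrically gives the diagonal entries 4, 5, 4/5.
So there are 3 positive pivots.

(3, 0)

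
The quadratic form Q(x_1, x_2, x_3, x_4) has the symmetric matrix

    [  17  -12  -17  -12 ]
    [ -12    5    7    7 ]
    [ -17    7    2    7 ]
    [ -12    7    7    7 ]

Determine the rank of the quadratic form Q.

4

Applying the same elementary operations to the rows and columns of A produces a congruent diagonal matrix with entries 17, -59/17, -460/59, 5/23.
Counting signs: 2 positive, 2 negative.
The rank is the number of nonzero pivots: 4.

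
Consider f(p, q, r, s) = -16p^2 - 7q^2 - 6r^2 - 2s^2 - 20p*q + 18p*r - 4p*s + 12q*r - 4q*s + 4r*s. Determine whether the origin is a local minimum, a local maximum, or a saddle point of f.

The Hessian at the origin is H = [[-32, -20, 18, -4], [-20, -14, 12, -4], [18, 12, -12, 4], [-4, -4, 4, -4]].
An LDLᵀ factorisation of H has diagonal entries -32, -3/2, -3/2, -4/3.
So there are 4 negative pivots.
H is negative definite, so the origin is a strict local maximum.

local maximum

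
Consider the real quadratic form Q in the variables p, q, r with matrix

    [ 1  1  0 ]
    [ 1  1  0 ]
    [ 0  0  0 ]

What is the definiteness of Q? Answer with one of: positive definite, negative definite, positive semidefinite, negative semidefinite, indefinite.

positive semidefinite

Congruent diagonalization of A (simultaneous row and column reduction) yields pivots 1, 0, 0.
That gives 1 positive, 2 zero pivots.
Hence Q is positive semidefinite.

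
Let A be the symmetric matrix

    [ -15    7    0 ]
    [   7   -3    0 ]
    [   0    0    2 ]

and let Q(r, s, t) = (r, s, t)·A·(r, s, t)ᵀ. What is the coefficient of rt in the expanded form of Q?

The coefficient of rt is A[1,3] + A[3,1] = 2·0 = 0.

0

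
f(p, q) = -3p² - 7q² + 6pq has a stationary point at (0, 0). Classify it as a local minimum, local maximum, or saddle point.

The Hessian at the origin is H = [[-6, 6], [6, -14]].
det H = -6·-14 − (6)² = 48 > 0 and H[1,1] = -6 < 0, so H is negative definite.
Therefore the origin is a local maximum.

local maximum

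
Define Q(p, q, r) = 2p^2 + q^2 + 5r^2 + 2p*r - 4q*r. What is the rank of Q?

The symmetric matrix is A = [[2, 0, 1], [0, 1, -2], [1, -2, 5]].
Applying the same elementary operations to the rows and columns of A produces a congruent diagonal matrix with entries 2, 1, 1/2.
That gives 3 positive pivots.
The rank is the number of nonzero pivots: 3.

3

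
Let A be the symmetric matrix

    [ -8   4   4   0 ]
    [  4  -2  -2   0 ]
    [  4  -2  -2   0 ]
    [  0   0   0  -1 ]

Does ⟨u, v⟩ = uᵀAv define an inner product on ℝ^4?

no

Row-reducing A symmetrically gives the diagonal entries -8, 0, 0, -1.
So there are 2 negative, 2 zero pivots.
Hence Q is negative semidefinite.
⟨·,·⟩ is an inner product exactly when A is positive definite.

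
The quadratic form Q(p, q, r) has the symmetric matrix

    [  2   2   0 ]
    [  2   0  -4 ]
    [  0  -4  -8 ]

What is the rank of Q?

Symmetric row and column elimination reduces A to a congruent diagonal form with pivots 2, -2, 0.
Counting signs: 1 positive, 1 negative, 1 zero.
The rank is the number of nonzero pivots: 2.

2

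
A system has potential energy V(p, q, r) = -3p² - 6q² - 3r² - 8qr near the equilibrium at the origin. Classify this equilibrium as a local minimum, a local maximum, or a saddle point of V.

The Hessian at the origin is H = [[-6, 0, 0], [0, -12, -8], [0, -8, -6]].
Congruent diagonalization of H (simultaneous row and column reduction) yields pivots -6, -12, -2/3.
Counting signs: 3 negative.
H is negative definite, so the origin is a strict local maximum.

local maximum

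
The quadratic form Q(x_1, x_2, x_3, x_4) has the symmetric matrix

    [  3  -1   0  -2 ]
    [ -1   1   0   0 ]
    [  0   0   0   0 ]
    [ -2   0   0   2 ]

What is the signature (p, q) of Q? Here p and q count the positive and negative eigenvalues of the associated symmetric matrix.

Congruent diagonalization of A (simultaneous row and column reduction) yields pivots 3, 2/3, 0, 0.
Counting signs: 2 positive, 2 zero.

(2, 0)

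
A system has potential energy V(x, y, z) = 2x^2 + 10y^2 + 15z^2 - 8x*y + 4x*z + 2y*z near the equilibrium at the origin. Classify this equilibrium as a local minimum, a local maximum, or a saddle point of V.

The Hessian at the origin is H = [[4, -8, 4], [-8, 20, 2], [4, 2, 30]].
Row-reducing H symmetrically gives the diagonal entries 4, 4, 1.
Counting signs: 3 positive.
H is positive definite, so the origin is a strict local minimum.

local minimum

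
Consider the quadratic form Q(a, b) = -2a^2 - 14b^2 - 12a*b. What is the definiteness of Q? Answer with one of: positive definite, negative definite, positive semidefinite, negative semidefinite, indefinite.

The symmetric matrix is A = [[-2, -6], [-6, -14]].
Congruent diagonalization of A (simultaneous row and column reduction) yields pivots -2, 4.
That gives 1 positive, 1 negative pivots.
Hence Q is indefinite.

indefinite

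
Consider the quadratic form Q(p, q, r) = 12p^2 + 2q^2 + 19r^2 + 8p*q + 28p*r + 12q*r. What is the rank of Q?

2

The symmetric matrix is A = [[12, 4, 14], [4, 2, 6], [14, 6, 19]].
Congruent diagonalization of A (simultaneous row and column reduction) yields pivots 12, 2/3, 0.
Counting signs: 2 positive, 1 zero.
The rank is the number of nonzero pivots: 2.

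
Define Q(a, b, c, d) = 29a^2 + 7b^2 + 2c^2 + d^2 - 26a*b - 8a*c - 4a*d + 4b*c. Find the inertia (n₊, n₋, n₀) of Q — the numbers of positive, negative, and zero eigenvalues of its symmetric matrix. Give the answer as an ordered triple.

The associated matrix is A = [[29, -13, -4, -2], [-13, 7, 2, 0], [-4, 2, 2, 0], [-2, 0, 0, 1]].
Row-reducing A symmetrically gives the diagonal entries 29, 34/29, 24/17, 1/6.
That gives 4 positive pivots.

(4, 0, 0)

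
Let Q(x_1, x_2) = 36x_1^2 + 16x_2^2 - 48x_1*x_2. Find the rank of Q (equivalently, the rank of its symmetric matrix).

1

Write A = [[36, -24], [-24, 16]].
Row-reducing A symmetrically gives the diagonal entries 36, 0.
Counting signs: 1 positive, 1 zero.
The rank is the number of nonzero pivots: 1.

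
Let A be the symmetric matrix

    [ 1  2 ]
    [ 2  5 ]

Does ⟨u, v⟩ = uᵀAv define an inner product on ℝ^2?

yes

For the 2×2 matrix [[1, 2], [2, 5]]: det = 1·5 − (2)² = 1, trace = 6.
det > 0 so both eigenvalues share the sign of the trace; trace = 6 > 0 ⇒ both positive.
⟨·,·⟩ is an inner product exactly when A is positive definite.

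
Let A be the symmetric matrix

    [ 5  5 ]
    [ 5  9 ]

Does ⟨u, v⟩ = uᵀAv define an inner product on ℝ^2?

For the 2×2 matrix [[5, 5], [5, 9]]: det = 5·9 − (5)² = 20, trace = 14.
det > 0 so both eigenvalues share the sign of the trace; trace = 14 > 0 ⇒ both positive.
⟨·,·⟩ is an inner product exactly when A is positive definite.

yes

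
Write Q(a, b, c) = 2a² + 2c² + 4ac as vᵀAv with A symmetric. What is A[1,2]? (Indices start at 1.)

The coefficient of a·b in Q is 0. For a symmetric A this equals A[1,2] + A[2,1] = 2·A[1,2].
So A[1,2] = 0/2 = 0.

0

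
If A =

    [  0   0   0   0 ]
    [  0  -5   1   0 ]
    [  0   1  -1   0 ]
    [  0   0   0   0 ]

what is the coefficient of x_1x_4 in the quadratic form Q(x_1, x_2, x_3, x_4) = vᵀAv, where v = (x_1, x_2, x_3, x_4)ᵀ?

0

The coefficient of x_1x_4 is A[1,4] + A[4,1] = 2·0 = 0.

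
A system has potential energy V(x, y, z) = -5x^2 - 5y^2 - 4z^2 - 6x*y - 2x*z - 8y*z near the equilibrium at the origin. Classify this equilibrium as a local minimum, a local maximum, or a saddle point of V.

local maximum

The Hessian at the origin is H = [[-10, -6, -2], [-6, -10, -8], [-2, -8, -8]].
Row-reducing H symmetrically gives the diagonal entries -10, -32/5, -3/8.
So there are 3 negative pivots.
H is negative definite, so the origin is a strict local maximum.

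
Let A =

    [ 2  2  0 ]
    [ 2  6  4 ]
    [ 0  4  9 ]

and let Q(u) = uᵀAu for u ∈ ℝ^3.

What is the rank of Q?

Row-reducing A symmetrically gives the diagonal entries 2, 4, 5.
That gives 3 positive pivots.
The rank is the number of nonzero pivots: 3.

3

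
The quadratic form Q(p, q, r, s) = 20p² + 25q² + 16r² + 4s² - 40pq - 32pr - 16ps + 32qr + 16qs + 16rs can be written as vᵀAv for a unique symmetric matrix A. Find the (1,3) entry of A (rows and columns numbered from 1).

-16

The coefficient of p·r in Q is -32. For a symmetric A this equals A[1,3] + A[3,1] = 2·A[1,3].
So A[1,3] = -32/2 = -16.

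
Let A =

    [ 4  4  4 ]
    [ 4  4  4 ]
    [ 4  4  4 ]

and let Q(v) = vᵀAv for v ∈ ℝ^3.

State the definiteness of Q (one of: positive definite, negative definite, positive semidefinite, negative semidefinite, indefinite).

positive semidefinite

Applying the same elementary operations to the rows and columns of A produces a congruent diagonal matrix with entries 4, 0, 0.
So there are 1 positive, 2 zero pivots.
Hence Q is positive semidefinite.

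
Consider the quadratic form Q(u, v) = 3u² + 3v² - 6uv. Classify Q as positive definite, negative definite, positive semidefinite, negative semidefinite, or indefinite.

positive semidefinite

The symmetric matrix is A = [[3, -3], [-3, 3]].
Applying the same elementary operations to the rows and columns of A produces a congruent diagonal matrix with entries 3, 0.
Counting signs: 1 positive, 1 zero.
Hence Q is positive semidefinite.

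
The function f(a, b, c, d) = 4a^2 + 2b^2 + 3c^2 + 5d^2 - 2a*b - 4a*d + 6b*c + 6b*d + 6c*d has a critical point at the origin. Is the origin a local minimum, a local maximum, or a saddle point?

The Hessian at the origin is H = [[8, -2, 0, -4], [-2, 4, 6, 6], [0, 6, 6, 6], [-4, 6, 6, 10]].
Symmetric row and column elimination reduces H to a congruent diagonal form with pivots 8, 7/2, -30/7, 12/5.
Counting signs: 3 positive, 1 negative.
H is indefinite, so the origin is a saddle point.

saddle point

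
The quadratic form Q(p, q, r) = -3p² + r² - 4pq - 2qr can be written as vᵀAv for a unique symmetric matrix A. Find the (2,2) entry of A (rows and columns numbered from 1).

The coefficient of q² in Q is 0, and that is exactly A[2,2].

0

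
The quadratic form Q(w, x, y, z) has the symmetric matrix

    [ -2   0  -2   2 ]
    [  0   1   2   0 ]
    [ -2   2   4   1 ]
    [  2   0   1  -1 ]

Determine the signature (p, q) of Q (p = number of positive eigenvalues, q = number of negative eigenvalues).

(3, 1)

Row-reducing A symmetrically gives the diagonal entries -2, 1, 2, 1/2.
Counting signs: 3 positive, 1 negative.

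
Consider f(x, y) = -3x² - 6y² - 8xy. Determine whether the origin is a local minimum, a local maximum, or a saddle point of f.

The Hessian at the origin is H = [[-6, -8], [-8, -12]].
det H = -6·-12 − (-8)² = 8 > 0 and H[1,1] = -6 < 0, so H is negative definite.
Therefore the origin is a local maximum.

local maximum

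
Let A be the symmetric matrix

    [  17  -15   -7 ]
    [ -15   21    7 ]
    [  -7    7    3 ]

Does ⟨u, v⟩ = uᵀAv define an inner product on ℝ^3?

yes

Row-reducing A symmetrically gives the diagonal entries 17, 132/17, 1/33.
So there are 3 positive pivots.
Hence Q is positive definite.
⟨·,·⟩ is an inner product exactly when A is positive definite.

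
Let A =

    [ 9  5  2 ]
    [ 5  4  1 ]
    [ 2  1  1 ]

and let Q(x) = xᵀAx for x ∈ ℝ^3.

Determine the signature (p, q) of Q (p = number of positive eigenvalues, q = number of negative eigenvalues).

(3, 0)

An LDLᵀ factorisation of A has diagonal entries 9, 11/9, 6/11.
Counting signs: 3 positive.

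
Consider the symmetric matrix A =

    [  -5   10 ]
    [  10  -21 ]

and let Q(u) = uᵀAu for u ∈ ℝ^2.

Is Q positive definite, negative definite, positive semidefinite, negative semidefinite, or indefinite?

negative definite

Leading principal minors: Δ_1 = -5, Δ_2 = 5.
The signs alternate starting with Δ_1 < 0, so by Sylvester's criterion Q is negative definite.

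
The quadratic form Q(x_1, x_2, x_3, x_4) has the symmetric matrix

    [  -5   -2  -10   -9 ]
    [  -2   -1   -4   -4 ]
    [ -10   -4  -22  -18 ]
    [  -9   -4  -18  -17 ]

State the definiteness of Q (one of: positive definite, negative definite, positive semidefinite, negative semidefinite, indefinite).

negative semidefinite

Applying the same elementary operations to the rows and columns of A produces a congruent diagonal matrix with entries -5, -1/5, -2, 0.
So there are 3 negative, 1 zero pivots.
Hence Q is negative semidefinite.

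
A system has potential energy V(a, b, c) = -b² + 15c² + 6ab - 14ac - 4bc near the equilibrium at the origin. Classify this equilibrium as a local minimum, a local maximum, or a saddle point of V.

The Hessian at the origin is H = [[0, 6, -14], [6, -2, -4], [-14, -4, 30]].
H is indefinite, so the origin is a saddle point.

saddle point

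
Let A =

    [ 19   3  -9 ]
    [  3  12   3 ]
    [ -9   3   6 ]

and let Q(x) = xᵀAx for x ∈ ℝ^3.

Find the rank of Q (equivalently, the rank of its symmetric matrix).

3

Symmetric row and column elimination reduces A to a congruent diagonal form with pivots 19, 219/19, 3/73.
That gives 3 positive pivots.
The rank is the number of nonzero pivots: 3.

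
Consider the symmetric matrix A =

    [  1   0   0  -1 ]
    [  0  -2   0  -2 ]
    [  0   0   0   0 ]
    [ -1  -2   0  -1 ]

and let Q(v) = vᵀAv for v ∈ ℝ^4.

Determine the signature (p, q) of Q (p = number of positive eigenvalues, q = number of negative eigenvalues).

Row-reducing A symmetrically gives the diagonal entries 1, -2, 0, 0.
That gives 1 positive, 1 negative, 2 zero pivots.

(1, 1)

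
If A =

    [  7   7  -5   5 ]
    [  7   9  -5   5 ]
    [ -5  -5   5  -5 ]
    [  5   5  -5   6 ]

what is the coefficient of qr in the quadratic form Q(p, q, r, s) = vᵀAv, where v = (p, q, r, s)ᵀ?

-10

The coefficient of qr is A[2,3] + A[3,2] = 2·(-5) = -10.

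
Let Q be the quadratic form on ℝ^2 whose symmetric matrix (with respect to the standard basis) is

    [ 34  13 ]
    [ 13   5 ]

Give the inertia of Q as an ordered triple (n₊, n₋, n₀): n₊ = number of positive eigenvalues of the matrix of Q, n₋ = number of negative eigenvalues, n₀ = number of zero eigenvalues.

Row-reducing A symmetrically gives the diagonal entries 34, 1/34.
That gives 2 positive pivots.

(2, 0, 0)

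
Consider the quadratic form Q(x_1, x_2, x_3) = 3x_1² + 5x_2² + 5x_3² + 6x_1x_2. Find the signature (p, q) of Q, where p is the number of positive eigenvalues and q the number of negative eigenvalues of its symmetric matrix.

Write A = [[3, 3, 0], [3, 5, 0], [0, 0, 5]].
Congruent diagonalization of A (simultaneous row and column reduction) yields pivots 3, 2, 5.
Counting signs: 3 positive.

(3, 0)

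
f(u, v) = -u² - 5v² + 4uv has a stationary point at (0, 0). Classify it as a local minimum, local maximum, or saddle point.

local maximum

The Hessian at the origin is H = [[-2, 4], [4, -10]].
det H = -2·-10 − (4)² = 4 > 0 and H[1,1] = -2 < 0, so H is negative definite.
Therefore the origin is a local maximum.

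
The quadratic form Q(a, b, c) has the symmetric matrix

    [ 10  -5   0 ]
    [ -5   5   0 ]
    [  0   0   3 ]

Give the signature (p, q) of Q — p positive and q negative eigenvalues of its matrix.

Row-reducing A symmetrically gives the diagonal entries 10, 5/2, 3.
So there are 3 positive pivots.

(3, 0)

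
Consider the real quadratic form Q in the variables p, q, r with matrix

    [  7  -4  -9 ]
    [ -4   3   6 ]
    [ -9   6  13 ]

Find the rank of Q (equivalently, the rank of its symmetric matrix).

3

Applying the same elementary operations to the rows and columns of A produces a congruent diagonal matrix with entries 7, 5/7, 2/5.
That gives 3 positive pivots.
The rank is the number of nonzero pivots: 3.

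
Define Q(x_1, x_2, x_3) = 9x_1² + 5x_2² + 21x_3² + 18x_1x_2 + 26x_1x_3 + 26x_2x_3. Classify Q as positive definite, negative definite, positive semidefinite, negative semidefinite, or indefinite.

indefinite

The associated matrix is A = [[9, 9, 13], [9, 5, 13], [13, 13, 21]].
Symmetric row and column elimination reduces A to a congruent diagonal form with pivots 9, -4, 20/9.
So there are 2 positive, 1 negative pivots.
Hence Q is indefinite.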